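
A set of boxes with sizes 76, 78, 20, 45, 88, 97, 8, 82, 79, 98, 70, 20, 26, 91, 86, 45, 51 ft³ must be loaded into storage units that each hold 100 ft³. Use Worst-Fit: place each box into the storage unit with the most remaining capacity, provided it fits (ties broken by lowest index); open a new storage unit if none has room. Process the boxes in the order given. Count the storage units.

12

76 ft³ → storage unit 1 (remaining 24 ft³)
78 ft³ → storage unit 2 (remaining 22 ft³)
20 ft³ → storage unit 1 (remaining 4 ft³)
45 ft³ → storage unit 3 (remaining 55 ft³)
88 ft³ → storage unit 4 (remaining 12 ft³)
97 ft³ → storage unit 5 (remaining 3 ft³)
8 ft³ → storage unit 3 (remaining 47 ft³)
82 ft³ → storage unit 6 (remaining 18 ft³)
79 ft³ → storage unit 7 (remaining 21 ft³)
98 ft³ → storage unit 8 (remaining 2 ft³)
70 ft³ → storage unit 9 (remaining 30 ft³)
20 ft³ → storage unit 3 (remaining 27 ft³)
26 ft³ → storage unit 9 (remaining 4 ft³)
91 ft³ → storage unit 10 (remaining 9 ft³)
86 ft³ → storage unit 11 (remaining 14 ft³)
45 ft³ → storage unit 12 (remaining 55 ft³)
51 ft³ → storage unit 12 (remaining 4 ft³)
Final storage units: [76,20] [78] [45,8,20] [88] [97] [82] [79] [98] [70,26] [91] [86] [45,51].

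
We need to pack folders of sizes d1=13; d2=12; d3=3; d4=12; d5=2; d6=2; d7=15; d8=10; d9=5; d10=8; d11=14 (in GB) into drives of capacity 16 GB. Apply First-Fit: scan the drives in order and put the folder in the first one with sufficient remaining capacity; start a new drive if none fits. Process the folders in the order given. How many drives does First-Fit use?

d1 (13 GB) → drive 1 (remaining 3 GB)
d2 (12 GB) → drive 2 (remaining 4 GB)
d3 (3 GB) → drive 1 (remaining 0 GB)
d4 (12 GB) → drive 3 (remaining 4 GB)
d5 (2 GB) → drive 2 (remaining 2 GB)
d6 (2 GB) → drive 2 (remaining 0 GB)
d7 (15 GB) → drive 4 (remaining 1 GB)
d8 (10 GB) → drive 5 (remaining 6 GB)
d9 (5 GB) → drive 5 (remaining 1 GB)
d10 (8 GB) → drive 6 (remaining 8 GB)
d11 (14 GB) → drive 7 (remaining 2 GB)
Final drives: [13,3] [12,2,2] [12] [15] [10,5] [8] [14].

7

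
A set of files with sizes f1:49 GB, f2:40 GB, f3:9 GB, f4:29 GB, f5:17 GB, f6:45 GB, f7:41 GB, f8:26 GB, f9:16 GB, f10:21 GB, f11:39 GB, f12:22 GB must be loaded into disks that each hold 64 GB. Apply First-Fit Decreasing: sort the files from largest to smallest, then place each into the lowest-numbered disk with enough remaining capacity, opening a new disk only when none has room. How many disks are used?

6 disks

Sorted descending: 49, 45, 41, 40, 39, 29, 26, 22, 21, 17, 16, 9.
Put 49 GB in disk 1; 15 GB remain.
Put 45 GB in disk 2; 19 GB remain.
Put 41 GB in disk 3; 23 GB remain.
Put 40 GB in disk 4; 24 GB remain.
Put 39 GB in disk 5; 25 GB remain.
Put 29 GB in disk 6; 35 GB remain.
Put 26 GB in disk 6; 9 GB remain.
Put 22 GB in disk 3; 1 GB remain.
Put 21 GB in disk 4; 3 GB remain.
Put 17 GB in disk 2; 2 GB remain.
Put 16 GB in disk 5; 9 GB remain.
Put 9 GB in disk 1; 6 GB remain.
Final disks: [49,9] [45,17] [41,22] [40,21] [39,16] [29,26].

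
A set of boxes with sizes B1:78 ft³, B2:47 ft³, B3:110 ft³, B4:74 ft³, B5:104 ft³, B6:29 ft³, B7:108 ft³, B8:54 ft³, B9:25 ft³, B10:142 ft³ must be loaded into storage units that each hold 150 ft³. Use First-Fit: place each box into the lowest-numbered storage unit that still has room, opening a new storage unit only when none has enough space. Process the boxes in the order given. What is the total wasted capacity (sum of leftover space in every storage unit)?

129

B1 (78 ft³) → storage unit 1 (remaining 72 ft³)
B2 (47 ft³) → storage unit 1 (remaining 25 ft³)
B3 (110 ft³) → storage unit 2 (remaining 40 ft³)
B4 (74 ft³) → storage unit 3 (remaining 76 ft³)
B5 (104 ft³) → storage unit 4 (remaining 46 ft³)
B6 (29 ft³) → storage unit 2 (remaining 11 ft³)
B7 (108 ft³) → storage unit 5 (remaining 42 ft³)
B8 (54 ft³) → storage unit 3 (remaining 22 ft³)
B9 (25 ft³) → storage unit 1 (remaining 0 ft³)
B10 (142 ft³) → storage unit 6 (remaining 8 ft³)
6 storage units × 150 ft³ = 900 ft³; used 771 ft³; unused 129 ft³.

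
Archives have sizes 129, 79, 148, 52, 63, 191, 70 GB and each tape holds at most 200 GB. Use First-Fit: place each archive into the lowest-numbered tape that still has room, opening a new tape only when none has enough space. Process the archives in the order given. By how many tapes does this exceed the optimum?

1

First-Fit: [129,52] [79,63] [148] [191] [70] → 5 tapes.
Total size 732 GB; any packing needs at least ⌈732/200⌉ = 4 tapes.
An optimal packing achieves that bound: [191] [148,52] [129,70] [79,63] → 4 tapes.
Excess: 5 − 4 = 1.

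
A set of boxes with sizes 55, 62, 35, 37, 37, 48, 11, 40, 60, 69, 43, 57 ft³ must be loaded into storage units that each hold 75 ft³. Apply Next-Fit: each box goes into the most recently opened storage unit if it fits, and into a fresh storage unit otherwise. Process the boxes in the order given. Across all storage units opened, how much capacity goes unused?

55 ft³ → storage unit 1 (remaining 20 ft³)
62 ft³ → storage unit 2 (remaining 13 ft³)
35 ft³ → storage unit 3 (remaining 40 ft³)
37 ft³ → storage unit 3 (remaining 3 ft³)
37 ft³ → storage unit 4 (remaining 38 ft³)
48 ft³ → storage unit 5 (remaining 27 ft³)
11 ft³ → storage unit 5 (remaining 16 ft³)
40 ft³ → storage unit 6 (remaining 35 ft³)
60 ft³ → storage unit 7 (remaining 15 ft³)
69 ft³ → storage unit 8 (remaining 6 ft³)
43 ft³ → storage unit 9 (remaining 32 ft³)
57 ft³ → storage unit 10 (remaining 18 ft³)
10 storage units × 75 ft³ = 750 ft³; used 554 ft³; unused 196 ft³.

196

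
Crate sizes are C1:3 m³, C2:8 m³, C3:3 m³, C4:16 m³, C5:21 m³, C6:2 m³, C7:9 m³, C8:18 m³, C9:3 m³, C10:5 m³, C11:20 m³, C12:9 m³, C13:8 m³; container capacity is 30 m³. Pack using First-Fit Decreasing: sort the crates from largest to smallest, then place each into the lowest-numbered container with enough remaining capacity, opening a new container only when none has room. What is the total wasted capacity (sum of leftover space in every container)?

25

Sorted descending: 21, 20, 18, 16, 9, 9, 8, 8, 5, 3, 3, 3, 2.
21 m³ → container 1 (remaining 9 m³)
20 m³ → container 2 (remaining 10 m³)
18 m³ → container 3 (remaining 12 m³)
16 m³ → container 4 (remaining 14 m³)
9 m³ → container 1 (remaining 0 m³)
9 m³ → container 2 (remaining 1 m³)
8 m³ → container 3 (remaining 4 m³)
8 m³ → container 4 (remaining 6 m³)
5 m³ → container 4 (remaining 1 m³)
3 m³ → container 3 (remaining 1 m³)
3 m³ → container 5 (remaining 27 m³)
3 m³ → container 5 (remaining 24 m³)
2 m³ → container 5 (remaining 22 m³)
5 containers × 30 m³ = 150 m³; used 125 m³; unused 25 m³.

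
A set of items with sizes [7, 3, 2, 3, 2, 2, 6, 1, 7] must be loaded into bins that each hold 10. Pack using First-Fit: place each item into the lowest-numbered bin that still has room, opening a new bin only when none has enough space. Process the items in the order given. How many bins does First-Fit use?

4

Put 7 in bin 1; 3 remain.
Put 3 in bin 1; 0 remain.
Put 2 in bin 2; 8 remain.
Put 3 in bin 2; 5 remain.
Put 2 in bin 2; 3 remain.
Put 2 in bin 2; 1 remain.
Put 6 in bin 3; 4 remain.
Put 1 in bin 2; 0 remain.
Put 7 in bin 4; 3 remain.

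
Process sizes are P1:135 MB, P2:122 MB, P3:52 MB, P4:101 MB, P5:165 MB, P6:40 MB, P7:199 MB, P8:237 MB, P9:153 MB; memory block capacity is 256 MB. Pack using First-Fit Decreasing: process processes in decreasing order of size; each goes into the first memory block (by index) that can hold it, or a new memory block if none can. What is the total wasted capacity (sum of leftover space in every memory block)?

Sorted descending: 237, 199, 165, 153, 135, 122, 101, 52, 40.
memory block 1: place 237 MB, 19 MB left
memory block 2: place 199 MB, 57 MB left
memory block 3: place 165 MB, 91 MB left
memory block 4: place 153 MB, 103 MB left
memory block 5: place 135 MB, 121 MB left
memory block 6: place 122 MB, 134 MB left
memory block 4: place 101 MB, 2 MB left
memory block 2: place 52 MB, 5 MB left
memory block 3: place 40 MB, 51 MB left
6 memory blocks × 256 MB = 1536 MB; used 1204 MB; unused 332 MB.

332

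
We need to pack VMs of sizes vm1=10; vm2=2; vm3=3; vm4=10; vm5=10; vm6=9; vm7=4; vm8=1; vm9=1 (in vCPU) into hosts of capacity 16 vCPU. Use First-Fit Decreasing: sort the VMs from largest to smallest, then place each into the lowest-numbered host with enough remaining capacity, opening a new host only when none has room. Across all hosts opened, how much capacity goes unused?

14

Sorted descending: 10, 10, 10, 9, 4, 3, 2, 1, 1.
10 vCPU → host 1 (remaining 6 vCPU)
10 vCPU → host 2 (remaining 6 vCPU)
10 vCPU → host 3 (remaining 6 vCPU)
9 vCPU → host 4 (remaining 7 vCPU)
4 vCPU → host 1 (remaining 2 vCPU)
3 vCPU → host 2 (remaining 3 vCPU)
2 vCPU → host 1 (remaining 0 vCPU)
1 vCPU → host 2 (remaining 2 vCPU)
1 vCPU → host 2 (remaining 1 vCPU)
4 hosts × 16 vCPU = 64 vCPU; used 50 vCPU; unused 14 vCPU.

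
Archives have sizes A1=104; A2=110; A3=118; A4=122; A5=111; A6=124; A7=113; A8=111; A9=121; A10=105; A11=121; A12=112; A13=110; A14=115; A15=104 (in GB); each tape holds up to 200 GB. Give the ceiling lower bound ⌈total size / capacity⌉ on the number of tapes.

Total size = 104 + 110 + 118 + 122 + 111 + 124 + 113 + 111 + 121 + 105 + 121 + 112 + 110 + 115 + 104 = 1701 GB.
⌈1701 / 200⌉ = 9.

9 tapes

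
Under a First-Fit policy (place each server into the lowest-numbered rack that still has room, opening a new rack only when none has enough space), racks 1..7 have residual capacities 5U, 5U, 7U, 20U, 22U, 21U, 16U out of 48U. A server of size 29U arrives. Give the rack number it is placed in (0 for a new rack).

No rack has ≥ 29U free, so a new rack is opened.

0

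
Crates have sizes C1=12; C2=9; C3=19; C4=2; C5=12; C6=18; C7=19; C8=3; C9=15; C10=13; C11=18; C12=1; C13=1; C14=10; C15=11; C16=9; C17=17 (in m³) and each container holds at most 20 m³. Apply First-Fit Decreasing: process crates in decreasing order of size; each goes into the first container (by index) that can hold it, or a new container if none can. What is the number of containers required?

Sorted descending: 19, 19, 18, 18, 17, 15, 13, 12, 12, 11, 10, 9, 9, 3, 2, 1, 1.
19 m³ → container 1 (remaining 1 m³)
19 m³ → container 2 (remaining 1 m³)
18 m³ → container 3 (remaining 2 m³)
18 m³ → container 4 (remaining 2 m³)
17 m³ → container 5 (remaining 3 m³)
15 m³ → container 6 (remaining 5 m³)
13 m³ → container 7 (remaining 7 m³)
12 m³ → container 8 (remaining 8 m³)
12 m³ → container 9 (remaining 8 m³)
11 m³ → container 10 (remaining 9 m³)
10 m³ → container 11 (remaining 10 m³)
9 m³ → container 10 (remaining 0 m³)
9 m³ → container 11 (remaining 1 m³)
3 m³ → container 5 (remaining 0 m³)
2 m³ → container 3 (remaining 0 m³)
1 m³ → container 1 (remaining 0 m³)
1 m³ → container 2 (remaining 0 m³)
Final containers: [19,1] [19,1] [18,2] [18] [17,3] [15] [13] [12] [12] [11,9] [10,9].

11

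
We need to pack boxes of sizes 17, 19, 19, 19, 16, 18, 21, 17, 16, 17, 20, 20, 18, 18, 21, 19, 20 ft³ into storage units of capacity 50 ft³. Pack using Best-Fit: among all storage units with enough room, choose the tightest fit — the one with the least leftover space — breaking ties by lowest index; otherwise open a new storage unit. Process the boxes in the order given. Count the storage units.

storage unit 1: place 17 ft³, 33 ft³ left
storage unit 1: place 19 ft³, 14 ft³ left
storage unit 2: place 19 ft³, 31 ft³ left
storage unit 2: place 19 ft³, 12 ft³ left
storage unit 3: place 16 ft³, 34 ft³ left
storage unit 3: place 18 ft³, 16 ft³ left
storage unit 4: place 21 ft³, 29 ft³ left
storage unit 4: place 17 ft³, 12 ft³ left
storage unit 3: place 16 ft³, 0 ft³ left
storage unit 5: place 17 ft³, 33 ft³ left
storage unit 5: place 20 ft³, 13 ft³ left
storage unit 6: place 20 ft³, 30 ft³ left
storage unit 6: place 18 ft³, 12 ft³ left
storage unit 7: place 18 ft³, 32 ft³ left
storage unit 7: place 21 ft³, 11 ft³ left
storage unit 8: place 19 ft³, 31 ft³ left
storage unit 8: place 20 ft³, 11 ft³ left
Final storage units: [17,19] [19,19] [16,18,16] [21,17] [17,20] [20,18] [18,21] [19,20].

8 storage units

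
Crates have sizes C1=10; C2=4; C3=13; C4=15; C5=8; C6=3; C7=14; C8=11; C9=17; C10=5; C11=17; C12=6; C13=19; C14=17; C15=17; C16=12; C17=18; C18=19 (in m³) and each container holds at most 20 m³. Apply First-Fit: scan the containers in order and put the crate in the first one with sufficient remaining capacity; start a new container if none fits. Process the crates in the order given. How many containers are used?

container 1: place C1 (10 m³), 10 m³ left
container 1: place C2 (4 m³), 6 m³ left
container 2: place C3 (13 m³), 7 m³ left
container 3: place C4 (15 m³), 5 m³ left
container 4: place C5 (8 m³), 12 m³ left
container 1: place C6 (3 m³), 3 m³ left
container 5: place C7 (14 m³), 6 m³ left
container 4: place C8 (11 m³), 1 m³ left
container 6: place C9 (17 m³), 3 m³ left
container 2: place C10 (5 m³), 2 m³ left
container 7: place C11 (17 m³), 3 m³ left
container 5: place C12 (6 m³), 0 m³ left
container 8: place C13 (19 m³), 1 m³ left
container 9: place C14 (17 m³), 3 m³ left
container 10: place C15 (17 m³), 3 m³ left
container 11: place C16 (12 m³), 8 m³ left
container 12: place C17 (18 m³), 2 m³ left
container 13: place C18 (19 m³), 1 m³ left

13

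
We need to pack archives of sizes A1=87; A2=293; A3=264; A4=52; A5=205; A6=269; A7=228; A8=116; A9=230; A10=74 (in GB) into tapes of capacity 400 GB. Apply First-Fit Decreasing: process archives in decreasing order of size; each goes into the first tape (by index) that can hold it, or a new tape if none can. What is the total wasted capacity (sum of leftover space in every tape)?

582

Sorted descending: 293, 269, 264, 230, 228, 205, 116, 87, 74, 52.
293 GB → tape 1 (remaining 107 GB)
269 GB → tape 2 (remaining 131 GB)
264 GB → tape 3 (remaining 136 GB)
230 GB → tape 4 (remaining 170 GB)
228 GB → tape 5 (remaining 172 GB)
205 GB → tape 6 (remaining 195 GB)
116 GB → tape 2 (remaining 15 GB)
87 GB → tape 1 (remaining 20 GB)
74 GB → tape 3 (remaining 62 GB)
52 GB → tape 3 (remaining 10 GB)
6 tapes × 400 GB = 2400 GB; used 1818 GB; unused 582 GB.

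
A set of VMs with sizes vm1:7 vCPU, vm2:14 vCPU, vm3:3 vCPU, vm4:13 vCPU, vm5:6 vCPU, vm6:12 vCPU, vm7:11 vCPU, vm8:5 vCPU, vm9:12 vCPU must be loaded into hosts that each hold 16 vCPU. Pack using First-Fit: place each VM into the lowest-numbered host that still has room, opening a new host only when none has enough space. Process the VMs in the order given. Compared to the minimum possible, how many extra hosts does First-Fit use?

0

First-Fit: [7,3,6] [14] [13] [12] [11,5] [12] → 6 hosts.
Total size 83 vCPU; any packing needs at least ⌈83/16⌉ = 6 hosts.
So 6 is already optimal.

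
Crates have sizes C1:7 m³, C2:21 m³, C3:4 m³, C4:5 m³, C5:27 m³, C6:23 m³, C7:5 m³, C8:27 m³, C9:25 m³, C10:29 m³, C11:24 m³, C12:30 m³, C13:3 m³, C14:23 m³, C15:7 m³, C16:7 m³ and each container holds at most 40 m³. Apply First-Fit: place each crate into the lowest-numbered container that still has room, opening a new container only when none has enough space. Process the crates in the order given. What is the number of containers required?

9 containers

Put C1 (7 m³) in container 1; 33 m³ remain.
Put C2 (21 m³) in container 1; 12 m³ remain.
Put C3 (4 m³) in container 1; 8 m³ remain.
Put C4 (5 m³) in container 1; 3 m³ remain.
Put C5 (27 m³) in container 2; 13 m³ remain.
Put C6 (23 m³) in container 3; 17 m³ remain.
Put C7 (5 m³) in container 2; 8 m³ remain.
Put C8 (27 m³) in container 4; 13 m³ remain.
Put C9 (25 m³) in container 5; 15 m³ remain.
Put C10 (29 m³) in container 6; 11 m³ remain.
Put C11 (24 m³) in container 7; 16 m³ remain.
Put C12 (30 m³) in container 8; 10 m³ remain.
Put C13 (3 m³) in container 1; 0 m³ remain.
Put C14 (23 m³) in container 9; 17 m³ remain.
Put C15 (7 m³) in container 2; 1 m³ remain.
Put C16 (7 m³) in container 3; 10 m³ remain.
Final containers: [7,21,4,5,3] [27,5,7] [23,7] [27] [25] [29] [24] [30] [23].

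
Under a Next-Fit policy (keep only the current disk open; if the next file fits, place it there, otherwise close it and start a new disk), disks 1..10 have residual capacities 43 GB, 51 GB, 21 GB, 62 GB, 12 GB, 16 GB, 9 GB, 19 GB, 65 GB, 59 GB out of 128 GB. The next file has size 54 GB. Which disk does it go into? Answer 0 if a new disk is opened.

Next-Fit only looks at disk 10, which has 59 GB free.
54 GB fits there.

10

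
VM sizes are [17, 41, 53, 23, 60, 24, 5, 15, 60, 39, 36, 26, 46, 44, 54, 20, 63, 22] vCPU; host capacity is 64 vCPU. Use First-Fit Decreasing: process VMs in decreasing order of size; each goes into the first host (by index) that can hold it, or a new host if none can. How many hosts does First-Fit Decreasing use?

Sorted descending: 63, 60, 60, 54, 53, 46, 44, 41, 39, 36, 26, 24, 23, 22, 20, 17, 15, 5.
Put 63 vCPU in host 1; 1 vCPU remain.
Put 60 vCPU in host 2; 4 vCPU remain.
Put 60 vCPU in host 3; 4 vCPU remain.
Put 54 vCPU in host 4; 10 vCPU remain.
Put 53 vCPU in host 5; 11 vCPU remain.
Put 46 vCPU in host 6; 18 vCPU remain.
Put 44 vCPU in host 7; 20 vCPU remain.
Put 41 vCPU in host 8; 23 vCPU remain.
Put 39 vCPU in host 9; 25 vCPU remain.
Put 36 vCPU in host 10; 28 vCPU remain.
Put 26 vCPU in host 10; 2 vCPU remain.
Put 24 vCPU in host 9; 1 vCPU remain.
Put 23 vCPU in host 8; 0 vCPU remain.
Put 22 vCPU in host 11; 42 vCPU remain.
Put 20 vCPU in host 7; 0 vCPU remain.
Put 17 vCPU in host 6; 1 vCPU remain.
Put 15 vCPU in host 11; 27 vCPU remain.
Put 5 vCPU in host 4; 5 vCPU remain.
Final hosts: [63] [60] [60] [54,5] [53] [46,17] [44,20] [41,23] [39,24] [36,26] [22,15].

11 hosts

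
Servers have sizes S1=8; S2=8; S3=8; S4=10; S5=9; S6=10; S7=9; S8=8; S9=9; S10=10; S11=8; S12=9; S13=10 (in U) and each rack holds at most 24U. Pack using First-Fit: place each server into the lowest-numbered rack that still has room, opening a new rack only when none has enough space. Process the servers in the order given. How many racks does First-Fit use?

6 racks

S1 (8U) → rack 1 (remaining 16U)
S2 (8U) → rack 1 (remaining 8U)
S3 (8U) → rack 1 (remaining 0U)
S4 (10U) → rack 2 (remaining 14U)
S5 (9U) → rack 2 (remaining 5U)
S6 (10U) → rack 3 (remaining 14U)
S7 (9U) → rack 3 (remaining 5U)
S8 (8U) → rack 4 (remaining 16U)
S9 (9U) → rack 4 (remaining 7U)
S10 (10U) → rack 5 (remaining 14U)
S11 (8U) → rack 5 (remaining 6U)
S12 (9U) → rack 6 (remaining 15U)
S13 (10U) → rack 6 (remaining 5U)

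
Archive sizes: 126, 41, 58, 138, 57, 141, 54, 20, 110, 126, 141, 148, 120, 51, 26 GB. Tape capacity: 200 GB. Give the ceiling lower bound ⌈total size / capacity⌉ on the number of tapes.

7

Total size = 126 + 41 + 58 + 138 + 57 + 141 + 54 + 20 + 110 + 126 + 141 + 148 + 120 + 51 + 26 = 1357 GB.
⌈1357 / 200⌉ = 7.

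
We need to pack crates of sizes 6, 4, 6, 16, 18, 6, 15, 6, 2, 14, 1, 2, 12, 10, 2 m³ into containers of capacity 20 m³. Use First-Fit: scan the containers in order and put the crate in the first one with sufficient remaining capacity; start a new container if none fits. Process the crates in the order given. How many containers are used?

6 m³ → container 1 (remaining 14 m³)
4 m³ → container 1 (remaining 10 m³)
6 m³ → container 1 (remaining 4 m³)
16 m³ → container 2 (remaining 4 m³)
18 m³ → container 3 (remaining 2 m³)
6 m³ → container 4 (remaining 14 m³)
15 m³ → container 5 (remaining 5 m³)
6 m³ → container 4 (remaining 8 m³)
2 m³ → container 1 (remaining 2 m³)
14 m³ → container 6 (remaining 6 m³)
1 m³ → container 1 (remaining 1 m³)
2 m³ → container 2 (remaining 2 m³)
12 m³ → container 7 (remaining 8 m³)
10 m³ → container 8 (remaining 10 m³)
2 m³ → container 2 (remaining 0 m³)
Final containers: [6,4,6,2,1] [16,2,2] [18] [6,6] [15] [14] [12] [10].

8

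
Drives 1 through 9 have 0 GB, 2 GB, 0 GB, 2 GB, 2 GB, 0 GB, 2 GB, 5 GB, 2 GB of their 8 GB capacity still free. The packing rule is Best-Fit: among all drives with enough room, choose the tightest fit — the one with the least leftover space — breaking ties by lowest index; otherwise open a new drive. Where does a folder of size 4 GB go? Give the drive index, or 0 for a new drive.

8

Drives with room: drive 8 (5 GB).
Tightest fit is drive 8 with 5 GB free.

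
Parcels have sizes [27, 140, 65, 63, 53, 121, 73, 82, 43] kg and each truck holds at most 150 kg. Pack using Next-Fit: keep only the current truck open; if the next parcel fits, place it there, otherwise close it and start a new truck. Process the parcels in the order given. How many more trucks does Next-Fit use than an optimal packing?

Next-Fit: [27] [140] [65,63] [53] [121] [73] [82,43] → 7 trucks.
Total size 667 kg; any packing needs at least ⌈667/150⌉ = 5 trucks.
An optimal packing achieves that bound: [140] [121,27] [82,65] [73,63] [53,43] → 5 trucks.
Excess: 7 − 5 = 2.

2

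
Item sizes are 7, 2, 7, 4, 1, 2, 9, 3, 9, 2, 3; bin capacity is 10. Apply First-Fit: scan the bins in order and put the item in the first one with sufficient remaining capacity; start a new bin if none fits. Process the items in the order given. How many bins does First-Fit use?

bin 1: place 7, 3 left
bin 1: place 2, 1 left
bin 2: place 7, 3 left
bin 3: place 4, 6 left
bin 1: place 1, 0 left
bin 2: place 2, 1 left
bin 4: place 9, 1 left
bin 3: place 3, 3 left
bin 5: place 9, 1 left
bin 3: place 2, 1 left
bin 6: place 3, 7 left

6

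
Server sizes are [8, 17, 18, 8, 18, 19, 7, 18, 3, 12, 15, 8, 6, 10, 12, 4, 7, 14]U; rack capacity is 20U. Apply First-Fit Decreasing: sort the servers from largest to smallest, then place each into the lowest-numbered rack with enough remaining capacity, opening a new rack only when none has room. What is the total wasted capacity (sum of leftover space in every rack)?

Sorted descending: 19, 18, 18, 18, 17, 15, 14, 12, 12, 10, 8, 8, 8, 7, 7, 6, 4, 3.
rack 1: place 19U, 1U left
rack 2: place 18U, 2U left
rack 3: place 18U, 2U left
rack 4: place 18U, 2U left
rack 5: place 17U, 3U left
rack 6: place 15U, 5U left
rack 7: place 14U, 6U left
rack 8: place 12U, 8U left
rack 9: place 12U, 8U left
rack 10: place 10U, 10U left
rack 8: place 8U, 0U left
rack 9: place 8U, 0U left
rack 10: place 8U, 2U left
rack 11: place 7U, 13U left
rack 11: place 7U, 6U left
rack 7: place 6U, 0U left
rack 6: place 4U, 1U left
rack 5: place 3U, 0U left
11 racks × 20U = 220U; used 204U; unused 16U.

16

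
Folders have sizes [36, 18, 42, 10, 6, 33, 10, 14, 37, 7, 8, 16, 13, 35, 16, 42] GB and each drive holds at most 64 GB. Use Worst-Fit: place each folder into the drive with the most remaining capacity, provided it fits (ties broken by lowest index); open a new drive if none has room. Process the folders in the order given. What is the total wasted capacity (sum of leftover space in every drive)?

41

36 GB → drive 1 (remaining 28 GB)
18 GB → drive 1 (remaining 10 GB)
42 GB → drive 2 (remaining 22 GB)
10 GB → drive 2 (remaining 12 GB)
6 GB → drive 2 (remaining 6 GB)
33 GB → drive 3 (remaining 31 GB)
10 GB → drive 3 (remaining 21 GB)
14 GB → drive 3 (remaining 7 GB)
37 GB → drive 4 (remaining 27 GB)
7 GB → drive 4 (remaining 20 GB)
8 GB → drive 4 (remaining 12 GB)
16 GB → drive 5 (remaining 48 GB)
13 GB → drive 5 (remaining 35 GB)
35 GB → drive 5 (remaining 0 GB)
16 GB → drive 6 (remaining 48 GB)
42 GB → drive 6 (remaining 6 GB)
6 drives × 64 GB = 384 GB; used 343 GB; unused 41 GB.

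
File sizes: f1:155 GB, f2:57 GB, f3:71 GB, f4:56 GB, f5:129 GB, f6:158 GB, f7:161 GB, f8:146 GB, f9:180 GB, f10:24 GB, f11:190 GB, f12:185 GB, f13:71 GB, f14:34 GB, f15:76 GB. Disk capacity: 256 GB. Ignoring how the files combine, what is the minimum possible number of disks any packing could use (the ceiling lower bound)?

7

Total size = 155 + 57 + 71 + 56 + 129 + 158 + 161 + 146 + 180 + 24 + 190 + 185 + 71 + 34 + 76 = 1693 GB.
⌈1693 / 256⌉ = 7.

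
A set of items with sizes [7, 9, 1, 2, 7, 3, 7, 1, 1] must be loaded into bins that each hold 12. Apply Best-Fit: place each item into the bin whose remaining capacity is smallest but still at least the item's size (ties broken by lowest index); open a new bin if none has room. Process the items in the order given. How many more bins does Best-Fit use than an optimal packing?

Best-Fit: [7,3,1,1] [9,1,2] [7] [7] → 4 bins.
Total size 38; any packing needs at least ⌈38/12⌉ = 4 bins.
So 4 is already optimal.

0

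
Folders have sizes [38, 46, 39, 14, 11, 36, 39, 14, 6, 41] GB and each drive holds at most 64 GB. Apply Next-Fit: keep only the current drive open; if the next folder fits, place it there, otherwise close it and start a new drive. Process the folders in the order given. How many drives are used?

6

Put 38 GB in drive 1; 26 GB remain.
Put 46 GB in drive 2; 18 GB remain.
Put 39 GB in drive 3; 25 GB remain.
Put 14 GB in drive 3; 11 GB remain.
Put 11 GB in drive 3; 0 GB remain.
Put 36 GB in drive 4; 28 GB remain.
Put 39 GB in drive 5; 25 GB remain.
Put 14 GB in drive 5; 11 GB remain.
Put 6 GB in drive 5; 5 GB remain.
Put 41 GB in drive 6; 23 GB remain.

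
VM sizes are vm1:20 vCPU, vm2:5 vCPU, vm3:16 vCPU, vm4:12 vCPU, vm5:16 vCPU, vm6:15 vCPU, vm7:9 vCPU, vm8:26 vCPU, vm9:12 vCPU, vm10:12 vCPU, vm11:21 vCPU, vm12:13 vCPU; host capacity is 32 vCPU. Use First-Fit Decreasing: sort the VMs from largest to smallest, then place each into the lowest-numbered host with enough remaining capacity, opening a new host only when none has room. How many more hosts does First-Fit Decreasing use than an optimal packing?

0

First-Fit Decreasing: [26,5] [21,9] [20,12] [16,16] [15,13] [12,12] → 6 hosts.
Total size 177 vCPU; any packing needs at least ⌈177/32⌉ = 6 hosts.
So 6 is already optimal.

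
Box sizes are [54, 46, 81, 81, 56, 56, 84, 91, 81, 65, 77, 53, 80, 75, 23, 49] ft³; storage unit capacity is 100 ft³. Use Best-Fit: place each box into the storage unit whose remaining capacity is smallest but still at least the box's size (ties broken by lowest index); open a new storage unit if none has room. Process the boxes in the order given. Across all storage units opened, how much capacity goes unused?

54 ft³ → storage unit 1 (remaining 46 ft³)
46 ft³ → storage unit 1 (remaining 0 ft³)
81 ft³ → storage unit 2 (remaining 19 ft³)
81 ft³ → storage unit 3 (remaining 19 ft³)
56 ft³ → storage unit 4 (remaining 44 ft³)
56 ft³ → storage unit 5 (remaining 44 ft³)
84 ft³ → storage unit 6 (remaining 16 ft³)
91 ft³ → storage unit 7 (remaining 9 ft³)
81 ft³ → storage unit 8 (remaining 19 ft³)
65 ft³ → storage unit 9 (remaining 35 ft³)
77 ft³ → storage unit 10 (remaining 23 ft³)
53 ft³ → storage unit 11 (remaining 47 ft³)
80 ft³ → storage unit 12 (remaining 20 ft³)
75 ft³ → storage unit 13 (remaining 25 ft³)
23 ft³ → storage unit 10 (remaining 0 ft³)
49 ft³ → storage unit 14 (remaining 51 ft³)
14 storage units × 100 ft³ = 1400 ft³; used 1052 ft³; unused 348 ft³.

348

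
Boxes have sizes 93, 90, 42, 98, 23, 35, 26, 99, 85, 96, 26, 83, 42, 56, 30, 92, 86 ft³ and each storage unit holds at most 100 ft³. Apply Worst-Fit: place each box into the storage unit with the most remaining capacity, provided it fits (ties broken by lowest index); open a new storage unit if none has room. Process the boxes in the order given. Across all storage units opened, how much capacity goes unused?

storage unit 1: place 93 ft³, 7 ft³ left
storage unit 2: place 90 ft³, 10 ft³ left
storage unit 3: place 42 ft³, 58 ft³ left
storage unit 4: place 98 ft³, 2 ft³ left
storage unit 3: place 23 ft³, 35 ft³ left
storage unit 3: place 35 ft³, 0 ft³ left
storage unit 5: place 26 ft³, 74 ft³ left
storage unit 6: place 99 ft³, 1 ft³ left
storage unit 7: place 85 ft³, 15 ft³ left
storage unit 8: place 96 ft³, 4 ft³ left
storage unit 5: place 26 ft³, 48 ft³ left
storage unit 9: place 83 ft³, 17 ft³ left
storage unit 5: place 42 ft³, 6 ft³ left
storage unit 10: place 56 ft³, 44 ft³ left
storage unit 10: place 30 ft³, 14 ft³ left
storage unit 11: place 92 ft³, 8 ft³ left
storage unit 12: place 86 ft³, 14 ft³ left
12 storage units × 100 ft³ = 1200 ft³; used 1102 ft³; unused 98 ft³.

98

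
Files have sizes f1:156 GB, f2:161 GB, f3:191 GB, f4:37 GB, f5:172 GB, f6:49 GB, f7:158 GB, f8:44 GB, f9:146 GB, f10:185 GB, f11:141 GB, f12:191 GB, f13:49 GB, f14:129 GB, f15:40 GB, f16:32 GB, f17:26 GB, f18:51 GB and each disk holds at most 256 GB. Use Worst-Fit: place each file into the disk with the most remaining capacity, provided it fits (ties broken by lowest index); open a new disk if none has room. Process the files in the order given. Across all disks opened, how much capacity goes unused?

602

Put f1 (156 GB) in disk 1; 100 GB remain.
Put f2 (161 GB) in disk 2; 95 GB remain.
Put f3 (191 GB) in disk 3; 65 GB remain.
Put f4 (37 GB) in disk 1; 63 GB remain.
Put f5 (172 GB) in disk 4; 84 GB remain.
Put f6 (49 GB) in disk 2; 46 GB remain.
Put f7 (158 GB) in disk 5; 98 GB remain.
Put f8 (44 GB) in disk 5; 54 GB remain.
Put f9 (146 GB) in disk 6; 110 GB remain.
Put f10 (185 GB) in disk 7; 71 GB remain.
Put f11 (141 GB) in disk 8; 115 GB remain.
Put f12 (191 GB) in disk 9; 65 GB remain.
Put f13 (49 GB) in disk 8; 66 GB remain.
Put f14 (129 GB) in disk 10; 127 GB remain.
Put f15 (40 GB) in disk 10; 87 GB remain.
Put f16 (32 GB) in disk 6; 78 GB remain.
Put f17 (26 GB) in disk 10; 61 GB remain.
Put f18 (51 GB) in disk 4; 33 GB remain.
10 disks × 256 GB = 2560 GB; used 1958 GB; unused 602 GB.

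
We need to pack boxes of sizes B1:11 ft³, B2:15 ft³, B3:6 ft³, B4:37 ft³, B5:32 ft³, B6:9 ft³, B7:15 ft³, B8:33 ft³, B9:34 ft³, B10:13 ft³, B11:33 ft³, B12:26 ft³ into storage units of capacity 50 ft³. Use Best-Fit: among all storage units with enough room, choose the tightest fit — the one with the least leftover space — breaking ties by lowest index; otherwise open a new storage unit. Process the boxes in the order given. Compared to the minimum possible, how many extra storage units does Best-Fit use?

Best-Fit: [11,15,6,15] [37,9] [32] [33] [34,13] [33] [26] → 7 storage units.
Total size 264 ft³; any packing needs at least ⌈264/50⌉ = 6 storage units.
An optimal packing achieves that bound: [37,13] [34,15] [33,15] [33,11,6] [32,9] [26] → 6 storage units.
Excess: 7 − 6 = 1.

1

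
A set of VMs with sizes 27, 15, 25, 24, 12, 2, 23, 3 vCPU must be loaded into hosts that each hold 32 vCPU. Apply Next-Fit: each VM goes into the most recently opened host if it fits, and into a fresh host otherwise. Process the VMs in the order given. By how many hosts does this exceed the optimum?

Next-Fit: [27] [15] [25] [24] [12,2] [23,3] → 6 hosts.
Total size 131 vCPU; any packing needs at least ⌈131/32⌉ = 5 hosts.
An optimal packing achieves that bound: [27,3,2] [25] [24] [23] [15,12] → 5 hosts.
Excess: 6 − 5 = 1.

1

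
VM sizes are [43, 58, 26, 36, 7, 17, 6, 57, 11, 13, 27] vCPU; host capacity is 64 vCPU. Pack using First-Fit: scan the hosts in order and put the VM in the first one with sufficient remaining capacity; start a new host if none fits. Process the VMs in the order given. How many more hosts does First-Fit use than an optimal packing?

First-Fit: [43,7,6] [58] [26,36] [17,11,13] [57] [27] → 6 hosts.
Total size 301 vCPU; any packing needs at least ⌈301/64⌉ = 5 hosts.
An optimal packing achieves that bound: [58,6] [57,7] [43,17] [36,27] [26,13,11] → 5 hosts.
Excess: 6 − 5 = 1.

1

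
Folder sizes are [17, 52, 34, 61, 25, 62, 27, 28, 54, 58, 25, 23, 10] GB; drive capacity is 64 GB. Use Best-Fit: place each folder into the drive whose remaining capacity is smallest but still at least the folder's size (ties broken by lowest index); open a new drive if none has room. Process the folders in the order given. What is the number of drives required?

17 GB → drive 1 (remaining 47 GB)
52 GB → drive 2 (remaining 12 GB)
34 GB → drive 1 (remaining 13 GB)
61 GB → drive 3 (remaining 3 GB)
25 GB → drive 4 (remaining 39 GB)
62 GB → drive 5 (remaining 2 GB)
27 GB → drive 4 (remaining 12 GB)
28 GB → drive 6 (remaining 36 GB)
54 GB → drive 7 (remaining 10 GB)
58 GB → drive 8 (remaining 6 GB)
25 GB → drive 6 (remaining 11 GB)
23 GB → drive 9 (remaining 41 GB)
10 GB → drive 7 (remaining 0 GB)
Final drives: [17,34] [52] [61] [25,27] [62] [28,25] [54,10] [58] [23].

9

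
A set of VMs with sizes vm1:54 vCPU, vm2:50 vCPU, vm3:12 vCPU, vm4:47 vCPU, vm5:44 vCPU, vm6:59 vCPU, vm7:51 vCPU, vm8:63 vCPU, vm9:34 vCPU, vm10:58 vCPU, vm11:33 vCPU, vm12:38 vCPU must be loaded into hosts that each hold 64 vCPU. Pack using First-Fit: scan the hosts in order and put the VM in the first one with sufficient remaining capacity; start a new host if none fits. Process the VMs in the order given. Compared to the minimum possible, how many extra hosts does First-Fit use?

First-Fit: [54] [50,12] [47] [44] [59] [51] [63] [34] [58] [33] [38] → 11 hosts.
11 VMs exceed 32 vCPU (half the capacity), and no two of those can share a host, so at least 11 hosts are needed.
So 11 is already optimal.

0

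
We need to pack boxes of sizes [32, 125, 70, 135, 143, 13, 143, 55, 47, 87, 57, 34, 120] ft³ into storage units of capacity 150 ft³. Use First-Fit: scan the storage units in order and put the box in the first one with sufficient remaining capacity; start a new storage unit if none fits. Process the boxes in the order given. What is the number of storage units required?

32 ft³ → storage unit 1 (remaining 118 ft³)
125 ft³ → storage unit 2 (remaining 25 ft³)
70 ft³ → storage unit 1 (remaining 48 ft³)
135 ft³ → storage unit 3 (remaining 15 ft³)
143 ft³ → storage unit 4 (remaining 7 ft³)
13 ft³ → storage unit 1 (remaining 35 ft³)
143 ft³ → storage unit 5 (remaining 7 ft³)
55 ft³ → storage unit 6 (remaining 95 ft³)
47 ft³ → storage unit 6 (remaining 48 ft³)
87 ft³ → storage unit 7 (remaining 63 ft³)
57 ft³ → storage unit 7 (remaining 6 ft³)
34 ft³ → storage unit 1 (remaining 1 ft³)
120 ft³ → storage unit 8 (remaining 30 ft³)
Final storage units: [32,70,13,34] [125] [135] [143] [143] [55,47] [87,57] [120].

8 storage units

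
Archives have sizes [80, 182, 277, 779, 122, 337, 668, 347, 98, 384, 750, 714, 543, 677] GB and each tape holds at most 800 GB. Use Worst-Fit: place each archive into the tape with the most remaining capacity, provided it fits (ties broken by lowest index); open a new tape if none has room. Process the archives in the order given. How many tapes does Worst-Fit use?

9

Put 80 GB in tape 1; 720 GB remain.
Put 182 GB in tape 1; 538 GB remain.
Put 277 GB in tape 1; 261 GB remain.
Put 779 GB in tape 2; 21 GB remain.
Put 122 GB in tape 1; 139 GB remain.
Put 337 GB in tape 3; 463 GB remain.
Put 668 GB in tape 4; 132 GB remain.
Put 347 GB in tape 3; 116 GB remain.
Put 98 GB in tape 1; 41 GB remain.
Put 384 GB in tape 5; 416 GB remain.
Put 750 GB in tape 6; 50 GB remain.
Put 714 GB in tape 7; 86 GB remain.
Put 543 GB in tape 8; 257 GB remain.
Put 677 GB in tape 9; 123 GB remain.
Final tapes: [80,182,277,122,98] [779] [337,347] [668] [384] [750] [714] [543] [677].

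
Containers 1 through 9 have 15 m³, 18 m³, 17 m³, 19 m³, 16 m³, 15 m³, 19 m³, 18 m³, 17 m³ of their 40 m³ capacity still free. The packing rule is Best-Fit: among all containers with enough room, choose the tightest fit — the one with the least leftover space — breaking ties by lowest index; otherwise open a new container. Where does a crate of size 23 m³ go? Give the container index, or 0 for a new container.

No container has ≥ 23 m³ free, so a new container is opened.

0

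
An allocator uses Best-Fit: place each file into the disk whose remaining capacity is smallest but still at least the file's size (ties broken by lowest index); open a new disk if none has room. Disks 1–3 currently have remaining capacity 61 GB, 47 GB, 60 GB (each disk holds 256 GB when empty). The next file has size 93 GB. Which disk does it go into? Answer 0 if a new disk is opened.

No disk has ≥ 93 GB free, so a new disk is opened.

0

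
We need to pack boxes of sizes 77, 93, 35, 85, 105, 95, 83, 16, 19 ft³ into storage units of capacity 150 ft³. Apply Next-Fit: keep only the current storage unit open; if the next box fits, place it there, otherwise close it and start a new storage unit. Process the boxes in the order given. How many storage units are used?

6

77 ft³ → storage unit 1 (remaining 73 ft³)
93 ft³ → storage unit 2 (remaining 57 ft³)
35 ft³ → storage unit 2 (remaining 22 ft³)
85 ft³ → storage unit 3 (remaining 65 ft³)
105 ft³ → storage unit 4 (remaining 45 ft³)
95 ft³ → storage unit 5 (remaining 55 ft³)
83 ft³ → storage unit 6 (remaining 67 ft³)
16 ft³ → storage unit 6 (remaining 51 ft³)
19 ft³ → storage unit 6 (remaining 32 ft³)
Final storage units: [77] [93,35] [85] [105] [95] [83,16,19].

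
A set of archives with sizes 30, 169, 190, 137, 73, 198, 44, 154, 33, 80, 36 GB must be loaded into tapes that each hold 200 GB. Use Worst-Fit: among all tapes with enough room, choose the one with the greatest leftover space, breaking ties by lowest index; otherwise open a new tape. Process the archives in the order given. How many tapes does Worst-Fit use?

7 tapes

30 GB → tape 1 (remaining 170 GB)
169 GB → tape 1 (remaining 1 GB)
190 GB → tape 2 (remaining 10 GB)
137 GB → tape 3 (remaining 63 GB)
73 GB → tape 4 (remaining 127 GB)
198 GB → tape 5 (remaining 2 GB)
44 GB → tape 4 (remaining 83 GB)
154 GB → tape 6 (remaining 46 GB)
33 GB → tape 4 (remaining 50 GB)
80 GB → tape 7 (remaining 120 GB)
36 GB → tape 7 (remaining 84 GB)
Final tapes: [30,169] [190] [137] [73,44,33] [198] [154] [80,36].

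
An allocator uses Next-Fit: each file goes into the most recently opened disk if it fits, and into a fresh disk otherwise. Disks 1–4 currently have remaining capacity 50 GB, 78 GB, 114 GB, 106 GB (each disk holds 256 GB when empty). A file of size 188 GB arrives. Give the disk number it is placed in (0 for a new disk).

Next-Fit only looks at disk 4, which has 106 GB free.
188 GB does not fit, so a new disk is opened.

0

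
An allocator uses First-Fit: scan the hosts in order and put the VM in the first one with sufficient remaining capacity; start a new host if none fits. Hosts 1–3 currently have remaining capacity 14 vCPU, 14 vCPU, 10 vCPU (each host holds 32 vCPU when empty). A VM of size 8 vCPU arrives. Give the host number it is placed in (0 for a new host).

1

Hosts with room: host 1 (14 vCPU), host 2 (14 vCPU), host 3 (10 vCPU).
The first with room is host 1.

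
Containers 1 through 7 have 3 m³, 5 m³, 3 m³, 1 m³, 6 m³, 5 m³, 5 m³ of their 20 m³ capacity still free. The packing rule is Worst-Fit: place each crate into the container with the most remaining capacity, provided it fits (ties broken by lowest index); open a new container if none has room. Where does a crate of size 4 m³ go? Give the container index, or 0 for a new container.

5

Containers with room: container 2 (5 m³), container 5 (6 m³), container 6 (5 m³), container 7 (5 m³).
Most room is container 5 with 6 m³ free.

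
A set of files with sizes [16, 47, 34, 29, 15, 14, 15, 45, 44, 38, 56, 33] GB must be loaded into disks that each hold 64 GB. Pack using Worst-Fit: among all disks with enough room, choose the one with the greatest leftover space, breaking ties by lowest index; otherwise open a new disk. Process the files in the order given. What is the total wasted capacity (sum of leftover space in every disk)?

126

disk 1: place 16 GB, 48 GB left
disk 1: place 47 GB, 1 GB left
disk 2: place 34 GB, 30 GB left
disk 2: place 29 GB, 1 GB left
disk 3: place 15 GB, 49 GB left
disk 3: place 14 GB, 35 GB left
disk 3: place 15 GB, 20 GB left
disk 4: place 45 GB, 19 GB left
disk 5: place 44 GB, 20 GB left
disk 6: place 38 GB, 26 GB left
disk 7: place 56 GB, 8 GB left
disk 8: place 33 GB, 31 GB left
8 disks × 64 GB = 512 GB; used 386 GB; unused 126 GB.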